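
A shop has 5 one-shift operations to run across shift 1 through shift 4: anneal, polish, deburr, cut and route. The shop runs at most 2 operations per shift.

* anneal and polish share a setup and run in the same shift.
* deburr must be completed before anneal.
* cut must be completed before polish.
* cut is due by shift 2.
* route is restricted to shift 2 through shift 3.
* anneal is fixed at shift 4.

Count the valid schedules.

11

Splitting on deburr: it can be shift 1 (4), shift 2 (3), shift 3 (4). Listing each branch's schedules as (anneal, polish, cut, route) by shift number:
deburr=shift 1: (4,4,1,2) (4,4,1,3) (4,4,2,2) (4,4,2,3) — 4.
deburr=shift 2: (4,4,1,2) (4,4,1,3) (4,4,2,3) — 3.
deburr=shift 3: (4,4,1,2) (4,4,1,3) (4,4,2,2) (4,4,2,3) — 4.
Summing: 4 + 3 + 4 = 11.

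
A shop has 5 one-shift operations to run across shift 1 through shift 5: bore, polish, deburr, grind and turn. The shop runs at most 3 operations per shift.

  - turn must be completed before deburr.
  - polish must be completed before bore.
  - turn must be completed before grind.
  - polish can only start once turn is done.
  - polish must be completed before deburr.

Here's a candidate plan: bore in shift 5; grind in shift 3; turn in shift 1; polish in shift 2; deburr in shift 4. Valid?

polish must be completed before deburr — holds.
The shop runs at most 3 operations per shift — holds.
turn must be completed before grind — holds.
polish can only start once turn is done — holds.
polish must be completed before bore — holds.
turn must be completed before deburr — holds.

Valid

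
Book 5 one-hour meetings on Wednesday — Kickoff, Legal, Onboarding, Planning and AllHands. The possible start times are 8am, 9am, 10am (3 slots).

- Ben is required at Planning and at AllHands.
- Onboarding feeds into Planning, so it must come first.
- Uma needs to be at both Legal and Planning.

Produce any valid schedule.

AllHands in 8am, Legal in 8am, Planning in 9am, Onboarding in 8am, Kickoff in 8am

Checking: Onboarding(8am) before Planning(9am); Planning(9am) != AllHands(8am); Legal(8am) != Planning(9am).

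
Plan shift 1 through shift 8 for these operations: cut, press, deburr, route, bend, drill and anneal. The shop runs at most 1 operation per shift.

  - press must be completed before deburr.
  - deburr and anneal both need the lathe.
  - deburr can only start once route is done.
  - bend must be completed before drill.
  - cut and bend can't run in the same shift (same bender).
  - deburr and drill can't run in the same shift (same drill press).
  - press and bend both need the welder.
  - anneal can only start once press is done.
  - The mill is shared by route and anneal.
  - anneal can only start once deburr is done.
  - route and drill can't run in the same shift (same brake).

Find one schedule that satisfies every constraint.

route=shift 2, cut=shift 7, deburr=shift 3, bend=shift 5, drill=shift 6, press=shift 1, anneal=shift 4

Checking: route(shift 2) before deburr(shift 3); deburr(shift 3) before anneal(shift 4); press(shift 1) before anneal(shift 4); press(shift 1) before deburr(shift 3); bend(shift 5) before drill(shift 6); press(shift 1) != bend(shift 5); route(shift 2) != drill(shift 6); deburr(shift 3) != drill(shift 6); deburr(shift 3) != anneal(shift 4); cut(shift 7) != bend(shift 5); route(shift 2) != anneal(shift 4); max 1 per shift (cap 1).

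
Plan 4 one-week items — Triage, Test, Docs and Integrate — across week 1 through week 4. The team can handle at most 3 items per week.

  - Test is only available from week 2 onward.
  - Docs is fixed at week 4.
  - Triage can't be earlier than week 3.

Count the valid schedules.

Splitting on Triage: it can be week 3 (12), week 4 (11). Listing each branch's schedules as (Test, Docs, Integrate) by week number:
Triage=week 3: (2,4,1) (2,4,2) (2,4,3) (2,4,4) (3,4,1) (3,4,2) (3,4,3) (3,4,4) (4,4,1) (4,4,2) (4,4,3) (4,4,4) — 12.
Triage=week 4: (2,4,1) (2,4,2) (2,4,3) (2,4,4) (3,4,1) (3,4,2) (3,4,3) (3,4,4) (4,4,1) (4,4,2) (4,4,3) — 11.
Summing: 12 + 11 = 23.

23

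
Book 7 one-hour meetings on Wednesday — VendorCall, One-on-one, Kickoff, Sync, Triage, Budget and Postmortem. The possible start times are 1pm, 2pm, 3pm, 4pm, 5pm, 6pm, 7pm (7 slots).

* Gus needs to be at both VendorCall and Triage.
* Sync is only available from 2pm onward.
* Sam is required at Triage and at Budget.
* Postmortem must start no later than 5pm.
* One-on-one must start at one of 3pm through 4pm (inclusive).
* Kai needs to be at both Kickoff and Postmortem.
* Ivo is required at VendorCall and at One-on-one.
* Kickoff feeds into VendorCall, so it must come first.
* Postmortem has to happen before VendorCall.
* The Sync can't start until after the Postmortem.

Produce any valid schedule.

Postmortem -> 1pm, Budget -> 2pm, Kickoff -> 2pm, One-on-one -> 3pm, Triage -> 1pm, VendorCall -> 4pm, Sync -> 2pm

Checking: Postmortem(1pm) before Sync(2pm); Postmortem(1pm) before VendorCall(4pm); Kickoff(2pm) before VendorCall(4pm); VendorCall(4pm) != One-on-one(3pm); Triage(1pm) != Budget(2pm); Kickoff(2pm) != Postmortem(1pm); VendorCall(4pm) != Triage(1pm); Sync=2pm in [2pm,7pm]; One-on-one=3pm in [3pm,4pm]; Postmortem=1pm in [1pm,5pm].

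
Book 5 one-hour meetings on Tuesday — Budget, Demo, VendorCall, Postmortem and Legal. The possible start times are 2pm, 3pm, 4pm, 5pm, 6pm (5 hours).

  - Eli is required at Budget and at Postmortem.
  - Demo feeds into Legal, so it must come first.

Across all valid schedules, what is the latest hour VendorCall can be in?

VendorCall at 6pm is achievable: Demo=2pm, VendorCall=6pm, Postmortem=3pm, Budget=2pm, Legal=3pm.

6pm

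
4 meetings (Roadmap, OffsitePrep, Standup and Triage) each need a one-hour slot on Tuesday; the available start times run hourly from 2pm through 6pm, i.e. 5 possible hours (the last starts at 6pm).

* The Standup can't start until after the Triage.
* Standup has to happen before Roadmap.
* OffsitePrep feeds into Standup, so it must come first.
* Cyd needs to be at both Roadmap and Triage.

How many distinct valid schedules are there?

Splitting on Roadmap: it can be 4pm (1), 5pm (5), 6pm (14). Listing each branch's schedules as (OffsitePrep, Standup, Triage):
Roadmap=4pm: (2pm,3pm,2pm) — 1.
Roadmap=5pm: (2pm,3pm,2pm) (2pm,4pm,2pm) (2pm,4pm,3pm) (3pm,4pm,2pm) (3pm,4pm,3pm) — 5.
Roadmap=6pm: (2pm,3pm,2pm) (2pm,4pm,2pm) (2pm,4pm,3pm) (2pm,5pm,2pm) (2pm,5pm,3pm) (2pm,5pm,4pm) (3pm,4pm,2pm) (3pm,4pm,3pm) (3pm,5pm,2pm) (3pm,5pm,3pm) (3pm,5pm,4pm) (4pm,5pm,2pm) (4pm,5pm,3pm) (4pm,5pm,4pm) — 14.
Summing: 1 + 5 + 14 = 20.

20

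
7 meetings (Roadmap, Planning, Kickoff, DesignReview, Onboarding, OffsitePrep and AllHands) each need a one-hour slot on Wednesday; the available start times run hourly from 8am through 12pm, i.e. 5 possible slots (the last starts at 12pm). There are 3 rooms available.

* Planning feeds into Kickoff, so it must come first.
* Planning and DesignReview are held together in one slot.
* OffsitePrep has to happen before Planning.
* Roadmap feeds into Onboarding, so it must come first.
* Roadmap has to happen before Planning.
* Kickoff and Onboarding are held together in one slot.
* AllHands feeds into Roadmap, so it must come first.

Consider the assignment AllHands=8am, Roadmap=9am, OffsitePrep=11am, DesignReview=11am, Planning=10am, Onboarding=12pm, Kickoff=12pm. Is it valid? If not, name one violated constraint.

No. OffsitePrep has to happen before Planning is not satisfied.

Planning feeds into Kickoff, so it must come first — holds.
OffsitePrep has to happen before Planning — violated.
Roadmap feeds into Onboarding, so it must come first — holds.
Planning and DesignReview are held together in one slot — violated.
AllHands feeds into Roadmap, so it must come first — holds.
Kickoff and Onboarding are held together in one slot — holds.
There are 3 rooms available — holds.
Roadmap has to happen before Planning — holds.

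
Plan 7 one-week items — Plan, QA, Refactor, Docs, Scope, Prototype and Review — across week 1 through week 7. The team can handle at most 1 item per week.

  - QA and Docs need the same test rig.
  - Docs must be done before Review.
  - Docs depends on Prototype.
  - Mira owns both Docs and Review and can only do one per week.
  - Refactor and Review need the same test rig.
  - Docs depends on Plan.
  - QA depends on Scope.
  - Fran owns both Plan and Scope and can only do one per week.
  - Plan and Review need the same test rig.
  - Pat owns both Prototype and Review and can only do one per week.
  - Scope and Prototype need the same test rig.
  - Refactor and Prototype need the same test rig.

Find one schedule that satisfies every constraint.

Review in week 6; Scope in week 4; Refactor in week 7; Docs in week 3; Prototype in week 2; QA in week 5; Plan in week 1

Checking: Plan(week 1) before Docs(week 3); Prototype(week 2) before Docs(week 3); Scope(week 4) before QA(week 5); Docs(week 3) before Review(week 6); Refactor(week 7) != Review(week 6); Plan(week 1) != Scope(week 4); QA(week 5) != Docs(week 3); Refactor(week 7) != Prototype(week 2); Docs(week 3) != Review(week 6); Scope(week 4) != Prototype(week 2); Plan(week 1) != Review(week 6); Prototype(week 2) != Review(week 6); max 1 per week (cap 1).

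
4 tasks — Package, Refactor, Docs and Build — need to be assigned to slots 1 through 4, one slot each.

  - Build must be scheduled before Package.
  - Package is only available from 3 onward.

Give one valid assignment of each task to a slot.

Build -> 1, Refactor -> 1, Package -> 3, Docs -> 1

Checking: Build(1) before Package(3); Package=3 in [3,4].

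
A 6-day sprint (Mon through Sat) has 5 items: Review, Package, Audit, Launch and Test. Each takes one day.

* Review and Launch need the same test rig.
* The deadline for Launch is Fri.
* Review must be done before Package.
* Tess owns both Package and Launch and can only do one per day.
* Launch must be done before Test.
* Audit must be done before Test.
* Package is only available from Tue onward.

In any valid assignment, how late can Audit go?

Downstream work caps Audit at Fri.
Audit at Fri is achievable: Audit in Fri; Launch in Wed; Review in Mon; Package in Tue; Test in Sat.

Fri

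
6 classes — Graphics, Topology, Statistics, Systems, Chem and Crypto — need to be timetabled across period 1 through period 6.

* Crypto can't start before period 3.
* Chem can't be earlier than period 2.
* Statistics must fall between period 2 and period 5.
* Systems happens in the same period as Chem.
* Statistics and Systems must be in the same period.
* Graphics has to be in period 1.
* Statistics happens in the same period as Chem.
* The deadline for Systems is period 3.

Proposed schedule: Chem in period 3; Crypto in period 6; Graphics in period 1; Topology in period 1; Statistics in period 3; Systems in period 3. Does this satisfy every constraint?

Yes

Chem can't be earlier than period 2 — holds.
Statistics must fall between period 2 and period 5 — holds.
Systems happens in the same period as Chem — holds.
The deadline for Systems is period 3 — holds.
Graphics has to be in period 1 — holds.
Crypto can't start before period 3 — holds.
Statistics and Systems must be in the same period — holds.
Statistics happens in the same period as Chem — holds.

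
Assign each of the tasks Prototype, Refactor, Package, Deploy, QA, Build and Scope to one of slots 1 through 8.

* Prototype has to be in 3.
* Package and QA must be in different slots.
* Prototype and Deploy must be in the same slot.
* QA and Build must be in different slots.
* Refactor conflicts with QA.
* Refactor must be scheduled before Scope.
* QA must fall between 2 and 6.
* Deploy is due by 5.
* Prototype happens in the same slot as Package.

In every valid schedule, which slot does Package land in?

Package must be in the same slot as Prototype, which can't be before 3, so Package is at least 3; Package must be in the same slot as Prototype, which can't be after 3, so Package is at most 3.
So Package is pinned to 3.

3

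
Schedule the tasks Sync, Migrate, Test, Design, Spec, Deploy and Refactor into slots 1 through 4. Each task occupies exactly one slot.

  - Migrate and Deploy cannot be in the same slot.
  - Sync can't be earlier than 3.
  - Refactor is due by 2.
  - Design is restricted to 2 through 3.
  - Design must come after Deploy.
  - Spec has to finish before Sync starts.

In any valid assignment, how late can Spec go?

3

Downstream work caps Spec at 3.
Spec at 3 is achievable: Test=1, Spec=3, Refactor=1, Migrate=2, Sync=4, Design=2, Deploy=1.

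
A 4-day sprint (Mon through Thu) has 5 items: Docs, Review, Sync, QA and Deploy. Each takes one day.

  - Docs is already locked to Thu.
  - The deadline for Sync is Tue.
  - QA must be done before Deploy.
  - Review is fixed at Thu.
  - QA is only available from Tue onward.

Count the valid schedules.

6

Splitting on Sync: it can be Mon (3), Tue (3). Listing each branch's schedules as (Docs, Review, QA, Deploy):
Sync=Mon: (Thu,Thu,Tue,Wed) (Thu,Thu,Tue,Thu) (Thu,Thu,Wed,Thu) — 3.
Sync=Tue: (Thu,Thu,Tue,Wed) (Thu,Thu,Tue,Thu) (Thu,Thu,Wed,Thu) — 3.
Summing: 3 + 3 = 6.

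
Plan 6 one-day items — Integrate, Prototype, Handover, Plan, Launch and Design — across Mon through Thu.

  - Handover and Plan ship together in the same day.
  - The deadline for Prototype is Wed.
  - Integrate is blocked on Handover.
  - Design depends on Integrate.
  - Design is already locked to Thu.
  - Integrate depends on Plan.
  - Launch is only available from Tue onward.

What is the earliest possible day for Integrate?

Tue

Precedence pushes Integrate to at least Tue; downstream work caps Integrate at Wed.
Integrate at Tue is achievable: Launch=Tue, Handover=Mon, Plan=Mon, Prototype=Mon, Design=Thu, Integrate=Tue.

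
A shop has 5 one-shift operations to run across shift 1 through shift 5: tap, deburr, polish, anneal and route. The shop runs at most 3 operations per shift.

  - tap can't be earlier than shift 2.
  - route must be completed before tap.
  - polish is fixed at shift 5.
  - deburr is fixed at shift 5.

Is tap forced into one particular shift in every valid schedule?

No

tap can be shift 2 (e.g. tap -> shift 2, anneal -> shift 1, deburr -> shift 5, polish -> shift 5, route -> shift 1) or shift 3 (e.g. deburr in shift 5, tap in shift 3, route in shift 1, anneal in shift 1, polish in shift 5).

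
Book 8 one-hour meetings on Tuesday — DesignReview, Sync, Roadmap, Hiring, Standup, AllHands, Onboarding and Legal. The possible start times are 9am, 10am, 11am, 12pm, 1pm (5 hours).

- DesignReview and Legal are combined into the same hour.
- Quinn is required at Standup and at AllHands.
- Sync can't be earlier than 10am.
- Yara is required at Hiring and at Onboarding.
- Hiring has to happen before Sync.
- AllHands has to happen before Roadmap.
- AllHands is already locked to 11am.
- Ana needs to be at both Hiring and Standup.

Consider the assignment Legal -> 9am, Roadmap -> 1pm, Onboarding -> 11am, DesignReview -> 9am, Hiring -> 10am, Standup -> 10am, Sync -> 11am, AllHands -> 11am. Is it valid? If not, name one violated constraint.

Hiring has to happen before Sync — holds.
Sync can't be earlier than 10am — holds.
AllHands has to happen before Roadmap — holds.
AllHands is already locked to 11am — holds.
Ana needs to be at both Hiring and Standup — violated.
Quinn is required at Standup and at AllHands — holds.
DesignReview and Legal are combined into the same hour — holds.
Yara is required at Hiring and at Onboarding — holds.

Invalid. Ana needs to be at both Hiring and Standup.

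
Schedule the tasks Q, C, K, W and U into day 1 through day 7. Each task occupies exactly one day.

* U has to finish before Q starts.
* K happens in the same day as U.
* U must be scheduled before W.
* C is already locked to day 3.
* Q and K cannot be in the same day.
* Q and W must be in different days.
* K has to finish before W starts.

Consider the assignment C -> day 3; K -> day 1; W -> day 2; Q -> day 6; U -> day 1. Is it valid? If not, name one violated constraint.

C is already locked to day 3 — holds.
K happens in the same day as U — holds.
U must be scheduled before W — holds.
Q and K cannot be in the same day — holds.
K has to finish before W starts — holds.
U has to finish before Q starts — holds.
Q and W must be in different days — holds.

Valid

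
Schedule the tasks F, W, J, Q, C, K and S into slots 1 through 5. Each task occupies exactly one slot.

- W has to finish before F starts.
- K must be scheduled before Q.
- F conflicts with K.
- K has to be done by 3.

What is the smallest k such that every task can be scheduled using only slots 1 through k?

The precedence chain requires at least 2 distinct slots.
2 works (last occupied slot: 2): for example K=1; S=1; C=1; W=1; J=1; Q=2; F=2.

2 slots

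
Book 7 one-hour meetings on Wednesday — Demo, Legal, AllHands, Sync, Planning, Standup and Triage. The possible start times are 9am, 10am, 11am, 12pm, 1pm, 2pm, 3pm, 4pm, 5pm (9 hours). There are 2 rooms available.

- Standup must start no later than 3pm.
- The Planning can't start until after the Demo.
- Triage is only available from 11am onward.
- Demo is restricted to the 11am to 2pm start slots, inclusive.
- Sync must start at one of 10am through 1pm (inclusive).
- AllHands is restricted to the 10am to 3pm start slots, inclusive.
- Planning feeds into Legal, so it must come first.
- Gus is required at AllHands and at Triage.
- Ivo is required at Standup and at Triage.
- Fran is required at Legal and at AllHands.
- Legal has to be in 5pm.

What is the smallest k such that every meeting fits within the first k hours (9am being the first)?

The precedence chain requires at least 3 distinct hours.
With at most 2 per hour and 7 meetings, at least 4 hours are needed.
Legal can't be placed before 5pm — that is hour 9 counting from 9am — so the schedule must run through at least 9 hours.
9 works (last occupied hour: 5pm): for example Legal -> 5pm; Sync -> 10am; Standup -> 9am; Demo -> 11am; Planning -> 12pm; Triage -> 11am; AllHands -> 10am.

9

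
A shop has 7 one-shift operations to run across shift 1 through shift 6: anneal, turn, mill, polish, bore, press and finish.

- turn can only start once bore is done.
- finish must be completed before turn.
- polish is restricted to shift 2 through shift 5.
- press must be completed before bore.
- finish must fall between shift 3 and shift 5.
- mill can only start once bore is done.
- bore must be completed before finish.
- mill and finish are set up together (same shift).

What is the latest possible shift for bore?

shift 4

Precedence pushes bore to at least shift 2; downstream work caps bore at shift 4.
bore at shift 4 is achievable: bore=shift 4; press=shift 1; anneal=shift 1; mill=shift 5; finish=shift 5; turn=shift 6; polish=shift 2.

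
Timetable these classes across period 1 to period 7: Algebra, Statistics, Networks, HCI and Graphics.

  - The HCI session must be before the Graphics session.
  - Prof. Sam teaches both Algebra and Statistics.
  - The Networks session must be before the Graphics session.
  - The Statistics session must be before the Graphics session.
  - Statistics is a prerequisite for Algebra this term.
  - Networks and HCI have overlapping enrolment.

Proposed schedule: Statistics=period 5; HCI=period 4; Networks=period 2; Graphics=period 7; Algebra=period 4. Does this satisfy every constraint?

No — it violates: Statistics is a prerequisite for Algebra this term

The Networks session must be before the Graphics session — holds.
The HCI session must be before the Graphics session — holds.
Statistics is a prerequisite for Algebra this term — violated.
Prof. Sam teaches both Algebra and Statistics — holds.
Networks and HCI have overlapping enrolment — holds.
The Statistics session must be before the Graphics session — holds.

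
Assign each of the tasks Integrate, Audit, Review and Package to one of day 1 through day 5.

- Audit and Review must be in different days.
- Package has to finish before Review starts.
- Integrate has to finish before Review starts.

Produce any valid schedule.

Review -> day 2, Package -> day 1, Audit -> day 1, Integrate -> day 1

Checking: Package(day 1) before Review(day 2); Integrate(day 1) before Review(day 2); Audit(day 1) != Review(day 2).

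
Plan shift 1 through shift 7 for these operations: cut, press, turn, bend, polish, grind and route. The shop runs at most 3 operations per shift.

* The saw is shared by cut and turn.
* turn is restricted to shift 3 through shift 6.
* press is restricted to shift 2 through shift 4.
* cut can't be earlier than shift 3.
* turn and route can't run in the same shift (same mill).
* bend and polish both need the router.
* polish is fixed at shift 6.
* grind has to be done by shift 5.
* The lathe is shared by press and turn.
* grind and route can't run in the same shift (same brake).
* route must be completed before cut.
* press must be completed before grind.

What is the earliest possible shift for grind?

Precedence pushes grind to at least shift 3; grind's own window allows nothing later than shift 5.
grind at shift 3 is achievable: cut=shift 4, press=shift 2, turn=shift 3, bend=shift 1, route=shift 1, grind=shift 3, polish=shift 6.

shift 3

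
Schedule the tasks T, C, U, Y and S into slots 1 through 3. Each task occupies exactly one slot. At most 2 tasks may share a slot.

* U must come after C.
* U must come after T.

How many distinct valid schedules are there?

Splitting on T: it can be 1 (12), 2 (9). Listing each branch's schedules as (C, U, Y, S):
T=1: (1,2,2,3) (1,2,3,2) (1,2,3,3) (1,3,2,2) (1,3,2,3) (1,3,3,2) (2,3,1,2) (2,3,1,3) (2,3,2,1) (2,3,2,3) (2,3,3,1) (2,3,3,2) — 12.
T=2: (1,3,1,2) (1,3,1,3) (1,3,2,1) (1,3,2,3) (1,3,3,1) (1,3,3,2) (2,3,1,1) (2,3,1,3) (2,3,3,1) — 9.
Summing: 12 + 9 = 21.

21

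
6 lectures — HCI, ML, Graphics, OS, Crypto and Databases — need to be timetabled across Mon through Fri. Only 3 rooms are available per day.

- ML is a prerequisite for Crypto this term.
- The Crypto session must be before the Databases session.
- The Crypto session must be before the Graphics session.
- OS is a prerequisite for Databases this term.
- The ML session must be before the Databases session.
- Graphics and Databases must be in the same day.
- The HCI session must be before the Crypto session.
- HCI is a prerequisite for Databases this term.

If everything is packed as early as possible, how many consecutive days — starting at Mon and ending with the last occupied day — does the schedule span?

3 days

The precedence chain requires at least 3 distinct days.
With at most 3 per day and 6 lectures, at least 2 days are needed.
3 works (last occupied day: Wed): for example Crypto -> Tue, OS -> Mon, Graphics -> Wed, ML -> Mon, HCI -> Mon, Databases -> Wed.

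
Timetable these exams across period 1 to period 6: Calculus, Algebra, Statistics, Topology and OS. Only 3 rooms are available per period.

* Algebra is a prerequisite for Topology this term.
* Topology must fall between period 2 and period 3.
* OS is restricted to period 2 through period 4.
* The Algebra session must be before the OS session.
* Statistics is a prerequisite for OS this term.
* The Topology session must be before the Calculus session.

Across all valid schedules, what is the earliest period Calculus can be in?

period 3

Precedence pushes Calculus to at least period 3.
Calculus at period 3 is achievable: Statistics in period 1; Calculus in period 3; Topology in period 2; OS in period 2; Algebra in period 1.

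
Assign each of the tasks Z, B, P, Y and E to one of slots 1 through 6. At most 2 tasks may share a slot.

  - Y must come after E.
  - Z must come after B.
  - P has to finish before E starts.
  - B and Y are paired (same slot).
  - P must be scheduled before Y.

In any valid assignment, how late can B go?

5

B must be in the same slot as Y, which can't be before 3, so B is at least 3; downstream work caps B at 5.
B at 5 is achievable: Y in 5, Z in 6, E in 2, B in 5, P in 1.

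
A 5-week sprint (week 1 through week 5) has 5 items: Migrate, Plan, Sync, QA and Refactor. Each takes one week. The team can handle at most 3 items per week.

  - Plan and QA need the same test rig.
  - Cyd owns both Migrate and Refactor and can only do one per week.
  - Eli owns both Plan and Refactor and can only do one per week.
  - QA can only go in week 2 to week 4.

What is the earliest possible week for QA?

QA is available from week 2; QA's own window allows nothing later than week 4.
QA at week 2 is achievable: Plan=week 1, Refactor=week 2, Migrate=week 1, Sync=week 1, QA=week 2.

week 2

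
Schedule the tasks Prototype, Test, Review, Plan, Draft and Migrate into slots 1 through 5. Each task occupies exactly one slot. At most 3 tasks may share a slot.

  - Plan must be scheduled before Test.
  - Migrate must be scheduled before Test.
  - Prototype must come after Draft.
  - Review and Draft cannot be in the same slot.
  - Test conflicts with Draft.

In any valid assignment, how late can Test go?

Precedence pushes Test to at least 2.
Test at 5 is achievable: Draft=1; Test=5; Prototype=2; Plan=1; Migrate=1; Review=2.

5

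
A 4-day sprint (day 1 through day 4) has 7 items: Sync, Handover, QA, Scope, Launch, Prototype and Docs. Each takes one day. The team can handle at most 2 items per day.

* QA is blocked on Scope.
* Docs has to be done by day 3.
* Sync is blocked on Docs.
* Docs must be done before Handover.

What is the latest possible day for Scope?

Downstream work caps Scope at day 3.
Scope at day 3 is achievable: Sync -> day 2, Launch -> day 1, Handover -> day 2, Scope -> day 3, QA -> day 4, Docs -> day 1, Prototype -> day 3.

day 3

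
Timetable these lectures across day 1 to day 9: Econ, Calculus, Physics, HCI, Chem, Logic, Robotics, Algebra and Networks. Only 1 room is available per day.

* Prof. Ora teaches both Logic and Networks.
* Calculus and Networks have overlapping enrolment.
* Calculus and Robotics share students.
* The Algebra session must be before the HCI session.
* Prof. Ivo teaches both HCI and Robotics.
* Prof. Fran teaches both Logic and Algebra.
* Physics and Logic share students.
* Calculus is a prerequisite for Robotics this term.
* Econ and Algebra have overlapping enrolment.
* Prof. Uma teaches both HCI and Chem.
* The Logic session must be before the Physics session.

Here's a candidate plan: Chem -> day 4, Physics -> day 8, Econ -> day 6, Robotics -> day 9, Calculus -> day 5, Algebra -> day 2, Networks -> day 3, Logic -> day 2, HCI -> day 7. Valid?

No. Prof. Fran teaches both Logic and Algebra is not satisfied.

Econ and Algebra have overlapping enrolment — holds.
The Algebra session must be before the HCI session — holds.
Prof. Ora teaches both Logic and Networks — holds.
Prof. Uma teaches both HCI and Chem — holds.
Only 1 room is available per day — violated.
Prof. Ivo teaches both HCI and Robotics — holds.
Prof. Fran teaches both Logic and Algebra — violated.
The Logic session must be before the Physics session — holds.
Physics and Logic share students — holds.
Calculus and Networks have overlapping enrolment — holds.
Calculus is a prerequisite for Robotics this term — holds.
Calculus and Robotics share students — holds.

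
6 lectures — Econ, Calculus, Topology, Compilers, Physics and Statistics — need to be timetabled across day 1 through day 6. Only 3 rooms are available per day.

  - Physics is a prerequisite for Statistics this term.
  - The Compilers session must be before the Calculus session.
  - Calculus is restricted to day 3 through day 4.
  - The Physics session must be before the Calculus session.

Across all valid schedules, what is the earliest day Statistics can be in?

Precedence pushes Statistics to at least day 2.
Statistics at day 2 is achievable: Compilers=day 1, Calculus=day 3, Topology=day 2, Statistics=day 2, Econ=day 1, Physics=day 1.

day 2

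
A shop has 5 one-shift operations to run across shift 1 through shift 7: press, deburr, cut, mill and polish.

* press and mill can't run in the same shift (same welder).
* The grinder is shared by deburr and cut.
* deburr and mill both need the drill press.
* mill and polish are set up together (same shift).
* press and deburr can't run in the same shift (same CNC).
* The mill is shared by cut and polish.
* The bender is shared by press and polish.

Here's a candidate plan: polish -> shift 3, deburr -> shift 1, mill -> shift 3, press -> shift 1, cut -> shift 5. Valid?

No — it violates: press and deburr can't run in the same shift (same CNC)

The bender is shared by press and polish — holds.
deburr and mill both need the drill press — holds.
The grinder is shared by deburr and cut — holds.
mill and polish are set up together (same shift) — holds.
press and deburr can't run in the same shift (same CNC) — violated.
press and mill can't run in the same shift (same welder) — holds.
The mill is shared by cut and polish — holds.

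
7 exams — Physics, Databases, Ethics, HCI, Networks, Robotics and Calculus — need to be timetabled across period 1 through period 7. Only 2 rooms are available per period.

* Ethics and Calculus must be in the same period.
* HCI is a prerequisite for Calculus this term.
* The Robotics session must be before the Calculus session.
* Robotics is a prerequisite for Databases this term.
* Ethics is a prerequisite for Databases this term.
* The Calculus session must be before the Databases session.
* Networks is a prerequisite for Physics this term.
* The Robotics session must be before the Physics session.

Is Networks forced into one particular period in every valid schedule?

Networks can be period 1 (e.g. Physics=period 2; Robotics=period 1; Calculus=period 3; Networks=period 1; HCI=period 2; Databases=period 4; Ethics=period 3) or period 2 (e.g. Networks -> period 2, Databases -> period 4, Calculus -> period 3, HCI -> period 1, Physics -> period 4, Ethics -> period 3, Robotics -> period 1).

No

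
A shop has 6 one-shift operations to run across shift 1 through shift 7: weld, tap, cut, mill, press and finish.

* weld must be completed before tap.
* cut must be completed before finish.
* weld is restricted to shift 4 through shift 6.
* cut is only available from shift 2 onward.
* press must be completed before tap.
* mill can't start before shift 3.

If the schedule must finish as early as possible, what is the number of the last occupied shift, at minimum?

5

The precedence chain requires at least 2 distinct shifts.
Propagating the time windows through the other constraints, tap can't land before shift 5, so the schedule must run through at least shift 5.
5 works (last occupied shift: shift 5): for example mill in shift 3; press in shift 1; finish in shift 3; cut in shift 2; weld in shift 4; tap in shift 5.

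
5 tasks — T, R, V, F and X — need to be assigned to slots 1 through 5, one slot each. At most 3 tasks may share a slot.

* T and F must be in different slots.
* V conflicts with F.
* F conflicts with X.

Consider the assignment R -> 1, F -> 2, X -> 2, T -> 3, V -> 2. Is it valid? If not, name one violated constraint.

T and F must be in different slots — holds.
V conflicts with F — violated.
At most 3 tasks may share a slot — holds.
F conflicts with X — violated.

No — it violates: V conflicts with F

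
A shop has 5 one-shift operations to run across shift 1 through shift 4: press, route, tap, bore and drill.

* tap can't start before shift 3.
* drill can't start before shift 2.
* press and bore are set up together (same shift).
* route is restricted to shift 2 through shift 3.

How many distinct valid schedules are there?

Splitting on press: it can be shift 1 (12), shift 2 (12), shift 3 (12), shift 4 (12). Listing each branch's schedules as (route, tap, bore, drill) by shift number:
press=shift 1: (2,3,1,2) (2,3,1,3) (2,3,1,4) (2,4,1,2) (2,4,1,3) (2,4,1,4) (3,3,1,2) (3,3,1,3) (3,3,1,4) (3,4,1,2) (3,4,1,3) (3,4,1,4) — 12.
press=shift 2: (2,3,2,2) (2,3,2,3) (2,3,2,4) (2,4,2,2) (2,4,2,3) (2,4,2,4) (3,3,2,2) (3,3,2,3) (3,3,2,4) (3,4,2,2) (3,4,2,3) (3,4,2,4) — 12.
press=shift 3: (2,3,3,2) (2,3,3,3) (2,3,3,4) (2,4,3,2) (2,4,3,3) (2,4,3,4) (3,3,3,2) (3,3,3,3) (3,3,3,4) (3,4,3,2) (3,4,3,3) (3,4,3,4) — 12.
press=shift 4: (2,3,4,2) (2,3,4,3) (2,3,4,4) (2,4,4,2) (2,4,4,3) (2,4,4,4) (3,3,4,2) (3,3,4,3) (3,3,4,4) (3,4,4,2) (3,4,4,3) (3,4,4,4) — 12.
Summing: 12 + 12 + 12 + 12 = 48.

48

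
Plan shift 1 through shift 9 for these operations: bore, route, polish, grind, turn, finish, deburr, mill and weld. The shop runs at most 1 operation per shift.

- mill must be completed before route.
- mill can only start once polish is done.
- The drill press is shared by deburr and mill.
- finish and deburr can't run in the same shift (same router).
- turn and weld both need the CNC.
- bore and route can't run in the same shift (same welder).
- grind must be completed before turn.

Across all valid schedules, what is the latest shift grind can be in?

Downstream work caps grind at shift 8.
grind at shift 8 is achievable: finish -> shift 5, bore -> shift 4, polish -> shift 1, weld -> shift 7, deburr -> shift 6, turn -> shift 9, mill -> shift 2, route -> shift 3, grind -> shift 8.

shift 8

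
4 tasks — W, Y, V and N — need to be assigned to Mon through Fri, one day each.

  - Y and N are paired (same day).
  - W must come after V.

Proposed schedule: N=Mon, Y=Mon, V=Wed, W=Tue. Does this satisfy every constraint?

W must come after V — violated.
Y and N are paired (same day) — holds.

Invalid. W must come after V.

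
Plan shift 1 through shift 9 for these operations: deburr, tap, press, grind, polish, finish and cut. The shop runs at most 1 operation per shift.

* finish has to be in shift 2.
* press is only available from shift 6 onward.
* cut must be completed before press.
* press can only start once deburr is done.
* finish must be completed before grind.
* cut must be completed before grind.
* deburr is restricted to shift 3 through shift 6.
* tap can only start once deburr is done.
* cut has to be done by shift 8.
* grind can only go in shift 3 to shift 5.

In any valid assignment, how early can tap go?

Precedence pushes tap to at least shift 4.
tap at shift 4 is achievable: finish in shift 2, press in shift 6, polish in shift 7, grind in shift 5, deburr in shift 3, cut in shift 1, tap in shift 4.

shift 4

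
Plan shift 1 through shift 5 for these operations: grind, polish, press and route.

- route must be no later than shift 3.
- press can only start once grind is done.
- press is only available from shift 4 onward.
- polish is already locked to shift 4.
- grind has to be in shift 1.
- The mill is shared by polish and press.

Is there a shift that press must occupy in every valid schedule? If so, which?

press's window is shift 4–shift 5.
polish is fixed at shift 4, and press can't share a shift with polish.
So press must be shift 5.

shift 5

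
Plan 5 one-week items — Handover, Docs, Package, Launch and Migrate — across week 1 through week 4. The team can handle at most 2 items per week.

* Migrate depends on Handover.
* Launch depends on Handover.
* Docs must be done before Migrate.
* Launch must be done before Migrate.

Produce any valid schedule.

Migrate -> week 3; Docs -> week 1; Launch -> week 2; Package -> week 2; Handover -> week 1

Checking: Launch(week 2) before Migrate(week 3); Handover(week 1) before Launch(week 2); Docs(week 1) before Migrate(week 3); Handover(week 1) before Migrate(week 3); max 2 per week (cap 2).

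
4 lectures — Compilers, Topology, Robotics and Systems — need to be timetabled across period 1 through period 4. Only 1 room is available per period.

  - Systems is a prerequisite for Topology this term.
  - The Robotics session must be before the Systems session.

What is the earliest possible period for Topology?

Precedence pushes Topology to at least period 3.
Topology at period 3 is achievable: Compilers -> period 4; Topology -> period 3; Robotics -> period 1; Systems -> period 2.

period 3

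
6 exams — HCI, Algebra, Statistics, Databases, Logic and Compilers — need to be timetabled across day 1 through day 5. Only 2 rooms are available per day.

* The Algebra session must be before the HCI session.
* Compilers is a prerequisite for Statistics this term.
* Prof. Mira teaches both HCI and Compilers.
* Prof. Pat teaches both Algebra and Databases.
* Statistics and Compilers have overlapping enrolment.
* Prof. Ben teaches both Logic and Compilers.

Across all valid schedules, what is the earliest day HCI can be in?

Precedence pushes HCI to at least day 2.
HCI at day 2 is achievable: Databases=day 3; HCI=day 2; Logic=day 3; Algebra=day 1; Statistics=day 2; Compilers=day 1.

day 2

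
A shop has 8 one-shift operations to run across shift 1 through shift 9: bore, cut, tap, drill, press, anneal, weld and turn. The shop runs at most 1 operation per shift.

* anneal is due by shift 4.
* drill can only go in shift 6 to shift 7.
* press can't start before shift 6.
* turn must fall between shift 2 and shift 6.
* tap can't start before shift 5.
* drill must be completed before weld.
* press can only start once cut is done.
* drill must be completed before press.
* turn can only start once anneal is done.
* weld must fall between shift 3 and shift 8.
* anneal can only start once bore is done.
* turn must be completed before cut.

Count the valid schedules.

42

Splitting on bore: it can be shift 1 (34), shift 2 (8). Listing each branch's schedules as (cut, tap, drill, press, anneal, weld, turn) by shift number:
bore=shift 1: (4,5,6,7,2,8,3) (4,5,6,8,2,7,3) (4,5,6,9,2,7,3) (4,5,6,9,2,8,3) (4,5,7,9,2,8,3) (4,6,7,9,2,8,3) (4,7,6,9,2,8,3) (4,8,6,9,2,7,3) (4,9,6,7,2,8,3) (4,9,6,8,2,7,3) (5,6,7,9,2,8,3) (5,6,7,9,2,8,4) (5,6,7,9,3,8,4) (5,7,6,9,2,8,3) (5,7,6,9,2,8,4) (5,7,6,9,3,8,4) (5,8,6,9,2,7,3) (5,8,6,9,2,7,4) (5,8,6,9,3,7,4) (5,9,6,7,2,8,3) (5,9,6,7,2,8,4) (5,9,6,7,3,8,4) (5,9,6,8,2,7,3) (5,9,6,8,2,7,4) (5,9,6,8,3,7,4) (6,5,7,9,2,8,3) (6,5,7,9,2,8,4) (6,5,7,9,3,8,4) (7,5,6,9,2,8,3) (7,5,6,9,2,8,4) (7,5,6,9,3,8,4) (8,5,6,9,2,7,3) (8,5,6,9,2,7,4) (8,5,6,9,3,7,4) — 34.
bore=shift 2: (5,6,7,9,3,8,4) (5,7,6,9,3,8,4) (5,8,6,9,3,7,4) (5,9,6,7,3,8,4) (5,9,6,8,3,7,4) (6,5,7,9,3,8,4) (7,5,6,9,3,8,4) (8,5,6,9,3,7,4) — 8.
Summing: 34 + 8 = 42.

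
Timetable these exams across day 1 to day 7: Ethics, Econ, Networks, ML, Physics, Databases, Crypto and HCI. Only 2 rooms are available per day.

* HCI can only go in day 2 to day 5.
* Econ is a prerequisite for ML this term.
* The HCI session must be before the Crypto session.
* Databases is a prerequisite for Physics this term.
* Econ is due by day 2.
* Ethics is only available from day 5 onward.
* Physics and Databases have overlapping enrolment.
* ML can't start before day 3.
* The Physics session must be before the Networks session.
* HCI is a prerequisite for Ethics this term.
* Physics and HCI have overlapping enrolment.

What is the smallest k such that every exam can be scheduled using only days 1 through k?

The precedence chain requires at least 3 distinct days.
With at most 2 per day and 8 exams, at least 4 days are needed.
Ethics can't be placed before day 5, so the schedule must run through at least day 5.
5 works (last occupied day: day 5): for example Ethics in day 5; Networks in day 4; Databases in day 1; HCI in day 2; Physics in day 3; Crypto in day 4; ML in day 3; Econ in day 1.

5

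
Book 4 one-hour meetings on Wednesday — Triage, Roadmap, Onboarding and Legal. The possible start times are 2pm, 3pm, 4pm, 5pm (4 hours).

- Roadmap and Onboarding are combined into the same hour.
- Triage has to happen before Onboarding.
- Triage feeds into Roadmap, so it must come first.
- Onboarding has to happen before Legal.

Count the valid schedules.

Enumerating: Triage -> 2pm; Legal -> 4pm; Onboarding -> 3pm; Roadmap -> 3pm | Roadmap -> 3pm; Triage -> 2pm; Legal -> 5pm; Onboarding -> 3pm | Onboarding in 4pm, Legal in 5pm, Roadmap in 4pm, Triage in 2pm | Triage -> 3pm, Legal -> 5pm, Onboarding -> 4pm, Roadmap -> 4pm.

4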